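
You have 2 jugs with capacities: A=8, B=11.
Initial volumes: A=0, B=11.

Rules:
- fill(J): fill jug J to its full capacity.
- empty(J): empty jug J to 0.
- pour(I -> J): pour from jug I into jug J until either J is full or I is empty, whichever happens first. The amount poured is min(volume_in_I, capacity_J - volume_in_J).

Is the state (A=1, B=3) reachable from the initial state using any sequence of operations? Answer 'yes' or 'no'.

BFS explored all 38 reachable states.
Reachable set includes: (0,0), (0,1), (0,2), (0,3), (0,4), (0,5), (0,6), (0,7), (0,8), (0,9), (0,10), (0,11) ...
Target (A=1, B=3) not in reachable set → no.

Answer: no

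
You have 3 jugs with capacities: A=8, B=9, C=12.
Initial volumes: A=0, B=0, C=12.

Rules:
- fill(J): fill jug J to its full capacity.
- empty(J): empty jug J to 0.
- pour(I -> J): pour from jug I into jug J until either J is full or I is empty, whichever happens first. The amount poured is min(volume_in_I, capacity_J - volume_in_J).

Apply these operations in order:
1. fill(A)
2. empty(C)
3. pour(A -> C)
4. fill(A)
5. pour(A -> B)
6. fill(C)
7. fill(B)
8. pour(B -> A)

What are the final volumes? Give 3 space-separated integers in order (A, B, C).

Step 1: fill(A) -> (A=8 B=0 C=12)
Step 2: empty(C) -> (A=8 B=0 C=0)
Step 3: pour(A -> C) -> (A=0 B=0 C=8)
Step 4: fill(A) -> (A=8 B=0 C=8)
Step 5: pour(A -> B) -> (A=0 B=8 C=8)
Step 6: fill(C) -> (A=0 B=8 C=12)
Step 7: fill(B) -> (A=0 B=9 C=12)
Step 8: pour(B -> A) -> (A=8 B=1 C=12)

Answer: 8 1 12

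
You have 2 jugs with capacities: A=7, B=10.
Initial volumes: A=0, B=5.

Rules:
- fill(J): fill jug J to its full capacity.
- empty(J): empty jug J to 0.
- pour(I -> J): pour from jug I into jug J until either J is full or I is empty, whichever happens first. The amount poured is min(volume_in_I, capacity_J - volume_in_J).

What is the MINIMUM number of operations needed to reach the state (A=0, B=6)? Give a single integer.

BFS from (A=0, B=5). One shortest path:
  1. fill(B) -> (A=0 B=10)
  2. pour(B -> A) -> (A=7 B=3)
  3. empty(A) -> (A=0 B=3)
  4. pour(B -> A) -> (A=3 B=0)
  5. fill(B) -> (A=3 B=10)
  6. pour(B -> A) -> (A=7 B=6)
  7. empty(A) -> (A=0 B=6)
Reached target in 7 moves.

Answer: 7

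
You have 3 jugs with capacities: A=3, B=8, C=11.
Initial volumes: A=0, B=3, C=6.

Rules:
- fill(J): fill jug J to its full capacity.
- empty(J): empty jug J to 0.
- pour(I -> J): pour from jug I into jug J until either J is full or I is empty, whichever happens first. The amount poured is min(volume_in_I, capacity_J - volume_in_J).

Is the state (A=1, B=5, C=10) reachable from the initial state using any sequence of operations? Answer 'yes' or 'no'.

Answer: no

Derivation:
BFS explored all 292 reachable states.
Reachable set includes: (0,0,0), (0,0,1), (0,0,2), (0,0,3), (0,0,4), (0,0,5), (0,0,6), (0,0,7), (0,0,8), (0,0,9), (0,0,10), (0,0,11) ...
Target (A=1, B=5, C=10) not in reachable set → no.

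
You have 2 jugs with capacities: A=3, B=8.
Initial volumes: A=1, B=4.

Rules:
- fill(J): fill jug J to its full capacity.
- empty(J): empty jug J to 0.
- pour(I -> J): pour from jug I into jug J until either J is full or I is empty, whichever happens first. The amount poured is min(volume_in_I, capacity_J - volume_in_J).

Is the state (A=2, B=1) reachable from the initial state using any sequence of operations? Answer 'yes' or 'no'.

Answer: no

Derivation:
BFS explored all 23 reachable states.
Reachable set includes: (0,0), (0,1), (0,2), (0,3), (0,4), (0,5), (0,6), (0,7), (0,8), (1,0), (1,4), (1,8) ...
Target (A=2, B=1) not in reachable set → no.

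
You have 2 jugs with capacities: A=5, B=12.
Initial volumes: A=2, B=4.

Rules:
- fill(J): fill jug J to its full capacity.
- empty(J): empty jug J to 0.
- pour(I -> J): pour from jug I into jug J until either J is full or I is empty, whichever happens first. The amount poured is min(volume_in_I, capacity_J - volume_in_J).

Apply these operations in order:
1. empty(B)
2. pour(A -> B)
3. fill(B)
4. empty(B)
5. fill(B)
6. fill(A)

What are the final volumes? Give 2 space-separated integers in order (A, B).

Answer: 5 12

Derivation:
Step 1: empty(B) -> (A=2 B=0)
Step 2: pour(A -> B) -> (A=0 B=2)
Step 3: fill(B) -> (A=0 B=12)
Step 4: empty(B) -> (A=0 B=0)
Step 5: fill(B) -> (A=0 B=12)
Step 6: fill(A) -> (A=5 B=12)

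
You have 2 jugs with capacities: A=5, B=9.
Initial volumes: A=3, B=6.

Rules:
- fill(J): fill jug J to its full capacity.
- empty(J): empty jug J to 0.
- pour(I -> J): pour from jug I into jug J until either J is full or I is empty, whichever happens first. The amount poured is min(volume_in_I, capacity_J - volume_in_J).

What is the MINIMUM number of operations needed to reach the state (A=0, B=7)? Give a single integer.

Answer: 3

Derivation:
BFS from (A=3, B=6). One shortest path:
  1. fill(B) -> (A=3 B=9)
  2. pour(B -> A) -> (A=5 B=7)
  3. empty(A) -> (A=0 B=7)
Reached target in 3 moves.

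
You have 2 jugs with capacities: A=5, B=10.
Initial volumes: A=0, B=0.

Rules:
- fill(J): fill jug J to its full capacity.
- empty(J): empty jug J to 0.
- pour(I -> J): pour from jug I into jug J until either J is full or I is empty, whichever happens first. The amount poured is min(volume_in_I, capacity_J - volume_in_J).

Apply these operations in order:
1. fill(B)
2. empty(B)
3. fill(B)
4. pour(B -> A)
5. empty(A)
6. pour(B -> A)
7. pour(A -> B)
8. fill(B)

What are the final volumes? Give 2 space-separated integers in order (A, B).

Step 1: fill(B) -> (A=0 B=10)
Step 2: empty(B) -> (A=0 B=0)
Step 3: fill(B) -> (A=0 B=10)
Step 4: pour(B -> A) -> (A=5 B=5)
Step 5: empty(A) -> (A=0 B=5)
Step 6: pour(B -> A) -> (A=5 B=0)
Step 7: pour(A -> B) -> (A=0 B=5)
Step 8: fill(B) -> (A=0 B=10)

Answer: 0 10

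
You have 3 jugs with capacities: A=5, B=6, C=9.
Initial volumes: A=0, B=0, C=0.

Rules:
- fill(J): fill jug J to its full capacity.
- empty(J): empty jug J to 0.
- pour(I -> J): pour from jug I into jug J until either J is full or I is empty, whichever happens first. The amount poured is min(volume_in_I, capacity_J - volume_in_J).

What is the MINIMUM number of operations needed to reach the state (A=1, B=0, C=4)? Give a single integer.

BFS from (A=0, B=0, C=0). One shortest path:
  1. fill(A) -> (A=5 B=0 C=0)
  2. fill(B) -> (A=5 B=6 C=0)
  3. pour(A -> C) -> (A=0 B=6 C=5)
  4. pour(B -> A) -> (A=5 B=1 C=5)
  5. pour(A -> C) -> (A=1 B=1 C=9)
  6. pour(C -> B) -> (A=1 B=6 C=4)
  7. empty(B) -> (A=1 B=0 C=4)
Reached target in 7 moves.

Answer: 7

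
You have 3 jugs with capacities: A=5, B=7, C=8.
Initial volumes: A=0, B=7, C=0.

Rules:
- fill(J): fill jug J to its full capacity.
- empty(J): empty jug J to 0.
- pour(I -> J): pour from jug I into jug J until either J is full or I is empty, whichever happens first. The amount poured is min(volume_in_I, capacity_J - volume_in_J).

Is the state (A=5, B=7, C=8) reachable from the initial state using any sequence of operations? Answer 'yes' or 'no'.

Answer: yes

Derivation:
BFS from (A=0, B=7, C=0):
  1. fill(A) -> (A=5 B=7 C=0)
  2. fill(C) -> (A=5 B=7 C=8)
Target reached → yes.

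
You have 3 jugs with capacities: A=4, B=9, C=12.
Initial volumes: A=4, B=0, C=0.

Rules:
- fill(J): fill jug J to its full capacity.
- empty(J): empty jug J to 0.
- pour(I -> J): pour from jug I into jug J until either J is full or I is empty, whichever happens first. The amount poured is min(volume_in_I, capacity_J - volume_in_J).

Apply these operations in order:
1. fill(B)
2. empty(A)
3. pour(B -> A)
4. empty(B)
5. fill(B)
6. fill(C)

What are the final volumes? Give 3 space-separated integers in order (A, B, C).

Answer: 4 9 12

Derivation:
Step 1: fill(B) -> (A=4 B=9 C=0)
Step 2: empty(A) -> (A=0 B=9 C=0)
Step 3: pour(B -> A) -> (A=4 B=5 C=0)
Step 4: empty(B) -> (A=4 B=0 C=0)
Step 5: fill(B) -> (A=4 B=9 C=0)
Step 6: fill(C) -> (A=4 B=9 C=12)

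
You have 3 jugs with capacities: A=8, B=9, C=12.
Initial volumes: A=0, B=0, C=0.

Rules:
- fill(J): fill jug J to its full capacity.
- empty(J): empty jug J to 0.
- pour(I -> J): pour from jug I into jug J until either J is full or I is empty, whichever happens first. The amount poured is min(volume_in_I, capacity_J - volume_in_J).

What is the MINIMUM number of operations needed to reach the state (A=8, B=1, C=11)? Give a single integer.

BFS from (A=0, B=0, C=0). One shortest path:
  1. fill(A) -> (A=8 B=0 C=0)
  2. fill(C) -> (A=8 B=0 C=12)
  3. pour(A -> B) -> (A=0 B=8 C=12)
  4. pour(C -> B) -> (A=0 B=9 C=11)
  5. pour(B -> A) -> (A=8 B=1 C=11)
Reached target in 5 moves.

Answer: 5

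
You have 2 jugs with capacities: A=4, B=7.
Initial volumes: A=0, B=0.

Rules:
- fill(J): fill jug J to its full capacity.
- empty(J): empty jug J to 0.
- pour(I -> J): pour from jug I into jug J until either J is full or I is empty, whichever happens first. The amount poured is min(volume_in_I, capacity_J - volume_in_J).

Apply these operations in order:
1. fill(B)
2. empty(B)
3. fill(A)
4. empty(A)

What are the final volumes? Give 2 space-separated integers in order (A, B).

Step 1: fill(B) -> (A=0 B=7)
Step 2: empty(B) -> (A=0 B=0)
Step 3: fill(A) -> (A=4 B=0)
Step 4: empty(A) -> (A=0 B=0)

Answer: 0 0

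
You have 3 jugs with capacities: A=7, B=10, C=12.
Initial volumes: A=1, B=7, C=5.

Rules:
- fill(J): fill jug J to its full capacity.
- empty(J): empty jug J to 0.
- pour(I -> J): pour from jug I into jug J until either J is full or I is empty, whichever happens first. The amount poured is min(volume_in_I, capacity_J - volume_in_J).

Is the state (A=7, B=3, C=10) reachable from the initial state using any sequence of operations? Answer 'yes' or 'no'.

Answer: yes

Derivation:
BFS from (A=1, B=7, C=5):
  1. fill(C) -> (A=1 B=7 C=12)
  2. pour(A -> B) -> (A=0 B=8 C=12)
  3. pour(C -> B) -> (A=0 B=10 C=10)
  4. pour(B -> A) -> (A=7 B=3 C=10)
Target reached → yes.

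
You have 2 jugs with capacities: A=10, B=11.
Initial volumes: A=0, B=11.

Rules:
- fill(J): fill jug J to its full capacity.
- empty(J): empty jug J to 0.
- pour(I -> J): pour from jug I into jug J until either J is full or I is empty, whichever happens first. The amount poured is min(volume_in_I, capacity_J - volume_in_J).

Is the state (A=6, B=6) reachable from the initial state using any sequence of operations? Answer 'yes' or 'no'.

BFS explored all 42 reachable states.
Reachable set includes: (0,0), (0,1), (0,2), (0,3), (0,4), (0,5), (0,6), (0,7), (0,8), (0,9), (0,10), (0,11) ...
Target (A=6, B=6) not in reachable set → no.

Answer: no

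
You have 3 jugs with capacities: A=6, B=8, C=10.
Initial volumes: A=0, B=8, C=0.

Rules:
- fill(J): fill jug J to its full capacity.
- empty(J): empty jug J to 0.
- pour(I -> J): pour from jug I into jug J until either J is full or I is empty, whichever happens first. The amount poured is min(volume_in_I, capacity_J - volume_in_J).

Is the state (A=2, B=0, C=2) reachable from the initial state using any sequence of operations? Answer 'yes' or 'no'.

BFS from (A=0, B=8, C=0):
  1. fill(A) -> (A=6 B=8 C=0)
  2. pour(A -> C) -> (A=0 B=8 C=6)
  3. pour(B -> A) -> (A=6 B=2 C=6)
  4. pour(A -> C) -> (A=2 B=2 C=10)
  5. empty(C) -> (A=2 B=2 C=0)
  6. pour(B -> C) -> (A=2 B=0 C=2)
Target reached → yes.

Answer: yes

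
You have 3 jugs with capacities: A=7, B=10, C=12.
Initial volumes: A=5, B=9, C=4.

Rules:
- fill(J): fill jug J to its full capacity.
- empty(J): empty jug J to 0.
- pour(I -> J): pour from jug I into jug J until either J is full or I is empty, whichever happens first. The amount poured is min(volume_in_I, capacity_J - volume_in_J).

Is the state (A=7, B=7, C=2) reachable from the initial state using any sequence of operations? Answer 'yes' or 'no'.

BFS from (A=5, B=9, C=4):
  1. empty(B) -> (A=5 B=0 C=4)
  2. pour(C -> A) -> (A=7 B=0 C=2)
  3. pour(A -> B) -> (A=0 B=7 C=2)
  4. fill(A) -> (A=7 B=7 C=2)
Target reached → yes.

Answer: yes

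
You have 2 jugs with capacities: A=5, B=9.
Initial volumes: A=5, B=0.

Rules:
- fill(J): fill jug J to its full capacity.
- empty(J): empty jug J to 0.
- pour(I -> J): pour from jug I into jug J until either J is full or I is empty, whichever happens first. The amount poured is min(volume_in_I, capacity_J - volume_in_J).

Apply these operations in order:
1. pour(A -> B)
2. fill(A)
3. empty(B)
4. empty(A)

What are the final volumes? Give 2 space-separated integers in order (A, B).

Step 1: pour(A -> B) -> (A=0 B=5)
Step 2: fill(A) -> (A=5 B=5)
Step 3: empty(B) -> (A=5 B=0)
Step 4: empty(A) -> (A=0 B=0)

Answer: 0 0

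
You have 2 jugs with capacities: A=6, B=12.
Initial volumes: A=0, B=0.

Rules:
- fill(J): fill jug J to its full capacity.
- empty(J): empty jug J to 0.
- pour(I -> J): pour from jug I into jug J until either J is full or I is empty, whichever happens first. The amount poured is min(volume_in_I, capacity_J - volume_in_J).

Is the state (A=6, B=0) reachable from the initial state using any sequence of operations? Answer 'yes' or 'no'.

Answer: yes

Derivation:
BFS from (A=0, B=0):
  1. fill(A) -> (A=6 B=0)
Target reached → yes.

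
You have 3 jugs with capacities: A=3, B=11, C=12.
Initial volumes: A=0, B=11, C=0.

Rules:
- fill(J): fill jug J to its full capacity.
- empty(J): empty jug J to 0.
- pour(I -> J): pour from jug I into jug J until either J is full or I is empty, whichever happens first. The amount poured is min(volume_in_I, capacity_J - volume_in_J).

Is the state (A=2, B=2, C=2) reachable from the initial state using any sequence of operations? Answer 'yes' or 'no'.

Answer: no

Derivation:
BFS explored all 404 reachable states.
Reachable set includes: (0,0,0), (0,0,1), (0,0,2), (0,0,3), (0,0,4), (0,0,5), (0,0,6), (0,0,7), (0,0,8), (0,0,9), (0,0,10), (0,0,11) ...
Target (A=2, B=2, C=2) not in reachable set → no.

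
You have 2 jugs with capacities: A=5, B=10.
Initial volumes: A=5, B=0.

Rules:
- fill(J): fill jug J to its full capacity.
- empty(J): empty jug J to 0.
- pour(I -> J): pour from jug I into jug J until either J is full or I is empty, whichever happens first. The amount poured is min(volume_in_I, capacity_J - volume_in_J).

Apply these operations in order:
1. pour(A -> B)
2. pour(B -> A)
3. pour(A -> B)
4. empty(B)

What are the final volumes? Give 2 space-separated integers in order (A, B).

Answer: 0 0

Derivation:
Step 1: pour(A -> B) -> (A=0 B=5)
Step 2: pour(B -> A) -> (A=5 B=0)
Step 3: pour(A -> B) -> (A=0 B=5)
Step 4: empty(B) -> (A=0 B=0)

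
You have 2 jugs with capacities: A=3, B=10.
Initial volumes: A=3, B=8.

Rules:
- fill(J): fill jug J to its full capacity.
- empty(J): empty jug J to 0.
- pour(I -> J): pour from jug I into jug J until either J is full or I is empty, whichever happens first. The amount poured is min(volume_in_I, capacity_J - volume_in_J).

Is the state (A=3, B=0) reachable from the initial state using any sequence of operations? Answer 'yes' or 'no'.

Answer: yes

Derivation:
BFS from (A=3, B=8):
  1. empty(B) -> (A=3 B=0)
Target reached → yes.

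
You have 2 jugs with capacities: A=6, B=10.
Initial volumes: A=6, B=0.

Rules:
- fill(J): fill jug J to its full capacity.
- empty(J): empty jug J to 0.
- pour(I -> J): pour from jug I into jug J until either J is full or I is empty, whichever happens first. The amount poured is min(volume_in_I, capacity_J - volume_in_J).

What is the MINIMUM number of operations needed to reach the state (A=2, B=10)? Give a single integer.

Answer: 3

Derivation:
BFS from (A=6, B=0). One shortest path:
  1. pour(A -> B) -> (A=0 B=6)
  2. fill(A) -> (A=6 B=6)
  3. pour(A -> B) -> (A=2 B=10)
Reached target in 3 moves.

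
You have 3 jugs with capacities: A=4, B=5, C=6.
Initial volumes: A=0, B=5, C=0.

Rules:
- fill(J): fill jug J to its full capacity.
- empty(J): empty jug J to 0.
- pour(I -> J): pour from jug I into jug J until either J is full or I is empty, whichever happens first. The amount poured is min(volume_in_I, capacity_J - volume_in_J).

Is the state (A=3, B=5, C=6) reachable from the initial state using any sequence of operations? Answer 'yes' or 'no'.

BFS from (A=0, B=5, C=0):
  1. fill(A) -> (A=4 B=5 C=0)
  2. pour(B -> C) -> (A=4 B=0 C=5)
  3. fill(B) -> (A=4 B=5 C=5)
  4. pour(A -> C) -> (A=3 B=5 C=6)
Target reached → yes.

Answer: yes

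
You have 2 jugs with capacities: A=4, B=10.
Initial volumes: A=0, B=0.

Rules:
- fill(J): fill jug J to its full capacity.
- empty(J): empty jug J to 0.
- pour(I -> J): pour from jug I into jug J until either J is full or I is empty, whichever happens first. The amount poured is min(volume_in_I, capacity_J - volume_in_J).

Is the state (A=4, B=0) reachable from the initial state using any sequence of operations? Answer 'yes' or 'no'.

Answer: yes

Derivation:
BFS from (A=0, B=0):
  1. fill(A) -> (A=4 B=0)
Target reached → yes.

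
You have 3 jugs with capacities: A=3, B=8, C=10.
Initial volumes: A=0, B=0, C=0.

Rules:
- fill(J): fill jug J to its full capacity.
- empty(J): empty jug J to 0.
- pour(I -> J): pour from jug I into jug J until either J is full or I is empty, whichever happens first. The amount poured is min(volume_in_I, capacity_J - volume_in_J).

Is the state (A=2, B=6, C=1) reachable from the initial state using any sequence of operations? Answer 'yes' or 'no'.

BFS explored all 270 reachable states.
Reachable set includes: (0,0,0), (0,0,1), (0,0,2), (0,0,3), (0,0,4), (0,0,5), (0,0,6), (0,0,7), (0,0,8), (0,0,9), (0,0,10), (0,1,0) ...
Target (A=2, B=6, C=1) not in reachable set → no.

Answer: no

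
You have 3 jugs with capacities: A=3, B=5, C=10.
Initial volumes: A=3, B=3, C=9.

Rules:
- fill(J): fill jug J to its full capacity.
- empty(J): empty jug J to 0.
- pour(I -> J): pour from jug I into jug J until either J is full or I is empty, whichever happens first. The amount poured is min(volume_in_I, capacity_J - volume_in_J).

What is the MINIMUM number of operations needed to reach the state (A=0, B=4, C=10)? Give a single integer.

BFS from (A=3, B=3, C=9). One shortest path:
  1. empty(A) -> (A=0 B=3 C=9)
  2. fill(B) -> (A=0 B=5 C=9)
  3. pour(B -> C) -> (A=0 B=4 C=10)
Reached target in 3 moves.

Answer: 3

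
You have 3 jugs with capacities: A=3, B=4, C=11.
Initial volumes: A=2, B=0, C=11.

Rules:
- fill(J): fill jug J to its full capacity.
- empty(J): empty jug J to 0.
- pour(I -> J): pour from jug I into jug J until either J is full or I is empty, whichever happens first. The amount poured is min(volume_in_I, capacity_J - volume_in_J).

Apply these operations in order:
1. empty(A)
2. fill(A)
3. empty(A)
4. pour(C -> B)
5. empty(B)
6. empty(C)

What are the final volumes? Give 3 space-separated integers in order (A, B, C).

Answer: 0 0 0

Derivation:
Step 1: empty(A) -> (A=0 B=0 C=11)
Step 2: fill(A) -> (A=3 B=0 C=11)
Step 3: empty(A) -> (A=0 B=0 C=11)
Step 4: pour(C -> B) -> (A=0 B=4 C=7)
Step 5: empty(B) -> (A=0 B=0 C=7)
Step 6: empty(C) -> (A=0 B=0 C=0)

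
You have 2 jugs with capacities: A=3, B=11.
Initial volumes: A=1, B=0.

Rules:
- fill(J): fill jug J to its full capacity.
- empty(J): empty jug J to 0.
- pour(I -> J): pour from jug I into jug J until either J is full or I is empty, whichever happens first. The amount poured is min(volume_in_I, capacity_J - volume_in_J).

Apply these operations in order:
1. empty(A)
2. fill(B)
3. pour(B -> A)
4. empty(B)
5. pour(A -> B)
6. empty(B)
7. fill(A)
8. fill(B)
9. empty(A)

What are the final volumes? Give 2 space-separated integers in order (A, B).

Answer: 0 11

Derivation:
Step 1: empty(A) -> (A=0 B=0)
Step 2: fill(B) -> (A=0 B=11)
Step 3: pour(B -> A) -> (A=3 B=8)
Step 4: empty(B) -> (A=3 B=0)
Step 5: pour(A -> B) -> (A=0 B=3)
Step 6: empty(B) -> (A=0 B=0)
Step 7: fill(A) -> (A=3 B=0)
Step 8: fill(B) -> (A=3 B=11)
Step 9: empty(A) -> (A=0 B=11)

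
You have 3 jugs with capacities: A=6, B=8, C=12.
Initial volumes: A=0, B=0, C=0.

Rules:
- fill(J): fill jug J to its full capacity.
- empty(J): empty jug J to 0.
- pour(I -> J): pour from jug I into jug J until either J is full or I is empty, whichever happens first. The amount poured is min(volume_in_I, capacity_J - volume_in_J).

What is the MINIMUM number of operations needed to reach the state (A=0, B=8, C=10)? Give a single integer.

Answer: 4

Derivation:
BFS from (A=0, B=0, C=0). One shortest path:
  1. fill(A) -> (A=6 B=0 C=0)
  2. fill(C) -> (A=6 B=0 C=12)
  3. pour(A -> B) -> (A=0 B=6 C=12)
  4. pour(C -> B) -> (A=0 B=8 C=10)
Reached target in 4 moves.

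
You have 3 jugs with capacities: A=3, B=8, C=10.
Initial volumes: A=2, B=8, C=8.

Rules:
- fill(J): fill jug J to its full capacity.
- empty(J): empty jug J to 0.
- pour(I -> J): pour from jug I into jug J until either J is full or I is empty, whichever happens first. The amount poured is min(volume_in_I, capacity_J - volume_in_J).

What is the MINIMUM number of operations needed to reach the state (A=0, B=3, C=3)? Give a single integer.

Answer: 5

Derivation:
BFS from (A=2, B=8, C=8). One shortest path:
  1. empty(A) -> (A=0 B=8 C=8)
  2. pour(B -> A) -> (A=3 B=5 C=8)
  3. pour(B -> C) -> (A=3 B=3 C=10)
  4. empty(C) -> (A=3 B=3 C=0)
  5. pour(A -> C) -> (A=0 B=3 C=3)
Reached target in 5 moves.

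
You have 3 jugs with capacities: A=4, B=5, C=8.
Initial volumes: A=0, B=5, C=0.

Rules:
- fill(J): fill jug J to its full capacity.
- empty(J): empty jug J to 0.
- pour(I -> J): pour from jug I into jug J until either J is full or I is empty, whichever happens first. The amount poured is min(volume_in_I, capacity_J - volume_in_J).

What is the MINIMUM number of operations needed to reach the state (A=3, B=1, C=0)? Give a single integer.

Answer: 6

Derivation:
BFS from (A=0, B=5, C=0). One shortest path:
  1. empty(B) -> (A=0 B=0 C=0)
  2. fill(C) -> (A=0 B=0 C=8)
  3. pour(C -> B) -> (A=0 B=5 C=3)
  4. pour(B -> A) -> (A=4 B=1 C=3)
  5. empty(A) -> (A=0 B=1 C=3)
  6. pour(C -> A) -> (A=3 B=1 C=0)
Reached target in 6 moves.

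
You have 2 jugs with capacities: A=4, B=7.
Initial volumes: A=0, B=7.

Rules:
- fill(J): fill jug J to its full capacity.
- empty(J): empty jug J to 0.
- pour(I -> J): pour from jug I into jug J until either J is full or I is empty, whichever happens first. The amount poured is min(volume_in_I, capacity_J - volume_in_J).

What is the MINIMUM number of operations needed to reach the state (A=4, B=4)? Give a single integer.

BFS from (A=0, B=7). One shortest path:
  1. fill(A) -> (A=4 B=7)
  2. empty(B) -> (A=4 B=0)
  3. pour(A -> B) -> (A=0 B=4)
  4. fill(A) -> (A=4 B=4)
Reached target in 4 moves.

Answer: 4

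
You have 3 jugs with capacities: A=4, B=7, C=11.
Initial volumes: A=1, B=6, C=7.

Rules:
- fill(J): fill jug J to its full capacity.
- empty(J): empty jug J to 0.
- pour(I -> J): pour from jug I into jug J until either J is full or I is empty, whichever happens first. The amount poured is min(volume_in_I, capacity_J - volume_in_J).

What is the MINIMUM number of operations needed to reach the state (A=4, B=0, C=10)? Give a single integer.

BFS from (A=1, B=6, C=7). One shortest path:
  1. pour(B -> A) -> (A=4 B=3 C=7)
  2. pour(B -> C) -> (A=4 B=0 C=10)
Reached target in 2 moves.

Answer: 2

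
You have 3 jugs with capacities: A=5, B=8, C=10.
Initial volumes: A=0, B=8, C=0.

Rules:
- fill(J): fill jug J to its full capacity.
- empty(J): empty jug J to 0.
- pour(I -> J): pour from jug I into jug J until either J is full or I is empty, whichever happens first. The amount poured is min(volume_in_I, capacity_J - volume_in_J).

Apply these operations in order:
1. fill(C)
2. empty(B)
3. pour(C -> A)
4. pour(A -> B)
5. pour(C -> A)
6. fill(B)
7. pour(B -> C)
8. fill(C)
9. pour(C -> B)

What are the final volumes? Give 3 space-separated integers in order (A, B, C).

Answer: 5 8 2

Derivation:
Step 1: fill(C) -> (A=0 B=8 C=10)
Step 2: empty(B) -> (A=0 B=0 C=10)
Step 3: pour(C -> A) -> (A=5 B=0 C=5)
Step 4: pour(A -> B) -> (A=0 B=5 C=5)
Step 5: pour(C -> A) -> (A=5 B=5 C=0)
Step 6: fill(B) -> (A=5 B=8 C=0)
Step 7: pour(B -> C) -> (A=5 B=0 C=8)
Step 8: fill(C) -> (A=5 B=0 C=10)
Step 9: pour(C -> B) -> (A=5 B=8 C=2)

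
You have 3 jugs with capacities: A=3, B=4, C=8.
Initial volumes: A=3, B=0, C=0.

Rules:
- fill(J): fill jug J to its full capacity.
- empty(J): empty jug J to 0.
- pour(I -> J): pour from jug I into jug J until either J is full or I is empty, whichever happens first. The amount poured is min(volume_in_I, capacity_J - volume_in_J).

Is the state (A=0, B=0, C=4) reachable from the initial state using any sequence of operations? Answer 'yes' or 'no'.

Answer: yes

Derivation:
BFS from (A=3, B=0, C=0):
  1. empty(A) -> (A=0 B=0 C=0)
  2. fill(B) -> (A=0 B=4 C=0)
  3. pour(B -> C) -> (A=0 B=0 C=4)
Target reached → yes.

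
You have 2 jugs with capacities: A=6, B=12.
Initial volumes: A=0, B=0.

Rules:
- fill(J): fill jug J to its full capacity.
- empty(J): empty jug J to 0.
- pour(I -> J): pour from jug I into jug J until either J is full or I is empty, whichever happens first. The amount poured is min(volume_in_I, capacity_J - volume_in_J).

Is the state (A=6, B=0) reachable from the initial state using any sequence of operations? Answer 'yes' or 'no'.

BFS from (A=0, B=0):
  1. fill(A) -> (A=6 B=0)
Target reached → yes.

Answer: yes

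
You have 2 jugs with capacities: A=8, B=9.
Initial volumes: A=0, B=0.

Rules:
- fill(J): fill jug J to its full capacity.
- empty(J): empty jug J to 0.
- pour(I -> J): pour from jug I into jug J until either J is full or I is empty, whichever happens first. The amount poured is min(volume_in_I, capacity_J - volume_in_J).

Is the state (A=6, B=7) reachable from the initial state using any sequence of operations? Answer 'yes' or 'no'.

Answer: no

Derivation:
BFS explored all 34 reachable states.
Reachable set includes: (0,0), (0,1), (0,2), (0,3), (0,4), (0,5), (0,6), (0,7), (0,8), (0,9), (1,0), (1,9) ...
Target (A=6, B=7) not in reachable set → no.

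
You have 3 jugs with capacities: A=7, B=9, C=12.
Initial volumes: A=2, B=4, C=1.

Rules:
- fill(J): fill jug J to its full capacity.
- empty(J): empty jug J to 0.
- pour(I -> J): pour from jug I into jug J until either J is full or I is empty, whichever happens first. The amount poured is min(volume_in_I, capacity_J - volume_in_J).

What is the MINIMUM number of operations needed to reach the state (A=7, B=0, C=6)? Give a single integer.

BFS from (A=2, B=4, C=1). One shortest path:
  1. empty(C) -> (A=2 B=4 C=0)
  2. pour(A -> B) -> (A=0 B=6 C=0)
  3. fill(A) -> (A=7 B=6 C=0)
  4. pour(B -> C) -> (A=7 B=0 C=6)
Reached target in 4 moves.

Answer: 4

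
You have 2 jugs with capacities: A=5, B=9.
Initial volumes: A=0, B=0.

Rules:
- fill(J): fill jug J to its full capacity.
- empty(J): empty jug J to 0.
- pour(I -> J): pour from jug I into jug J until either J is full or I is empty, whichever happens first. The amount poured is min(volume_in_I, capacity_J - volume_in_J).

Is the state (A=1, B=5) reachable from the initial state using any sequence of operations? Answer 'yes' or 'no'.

BFS explored all 28 reachable states.
Reachable set includes: (0,0), (0,1), (0,2), (0,3), (0,4), (0,5), (0,6), (0,7), (0,8), (0,9), (1,0), (1,9) ...
Target (A=1, B=5) not in reachable set → no.

Answer: no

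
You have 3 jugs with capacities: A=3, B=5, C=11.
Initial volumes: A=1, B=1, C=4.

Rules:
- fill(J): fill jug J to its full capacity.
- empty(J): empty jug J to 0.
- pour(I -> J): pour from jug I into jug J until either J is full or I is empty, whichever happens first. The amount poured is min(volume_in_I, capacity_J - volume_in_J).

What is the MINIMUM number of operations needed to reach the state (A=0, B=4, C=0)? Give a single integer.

BFS from (A=1, B=1, C=4). One shortest path:
  1. fill(A) -> (A=3 B=1 C=4)
  2. empty(C) -> (A=3 B=1 C=0)
  3. pour(A -> B) -> (A=0 B=4 C=0)
Reached target in 3 moves.

Answer: 3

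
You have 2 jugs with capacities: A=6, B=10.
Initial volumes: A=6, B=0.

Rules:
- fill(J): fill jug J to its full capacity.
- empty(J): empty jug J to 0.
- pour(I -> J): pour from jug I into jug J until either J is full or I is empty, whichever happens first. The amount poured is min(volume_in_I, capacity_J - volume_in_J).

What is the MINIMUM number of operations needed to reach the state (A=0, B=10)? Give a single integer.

Answer: 2

Derivation:
BFS from (A=6, B=0). One shortest path:
  1. empty(A) -> (A=0 B=0)
  2. fill(B) -> (A=0 B=10)
Reached target in 2 moves.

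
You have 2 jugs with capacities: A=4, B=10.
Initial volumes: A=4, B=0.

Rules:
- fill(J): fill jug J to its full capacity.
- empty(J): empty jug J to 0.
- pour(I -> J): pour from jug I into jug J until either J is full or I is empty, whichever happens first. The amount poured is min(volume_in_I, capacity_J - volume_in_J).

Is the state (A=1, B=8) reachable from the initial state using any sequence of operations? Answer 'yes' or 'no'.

BFS explored all 14 reachable states.
Reachable set includes: (0,0), (0,2), (0,4), (0,6), (0,8), (0,10), (2,0), (2,10), (4,0), (4,2), (4,4), (4,6) ...
Target (A=1, B=8) not in reachable set → no.

Answer: no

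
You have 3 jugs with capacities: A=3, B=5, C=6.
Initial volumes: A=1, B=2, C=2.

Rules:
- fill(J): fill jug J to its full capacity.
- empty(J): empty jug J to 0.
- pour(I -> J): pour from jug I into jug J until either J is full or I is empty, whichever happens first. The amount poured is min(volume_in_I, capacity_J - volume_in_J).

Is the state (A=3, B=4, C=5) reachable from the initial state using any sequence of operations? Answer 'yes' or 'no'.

BFS from (A=1, B=2, C=2):
  1. fill(A) -> (A=3 B=2 C=2)
  2. pour(A -> C) -> (A=0 B=2 C=5)
  3. pour(B -> A) -> (A=2 B=0 C=5)
  4. fill(B) -> (A=2 B=5 C=5)
  5. pour(B -> A) -> (A=3 B=4 C=5)
Target reached → yes.

Answer: yes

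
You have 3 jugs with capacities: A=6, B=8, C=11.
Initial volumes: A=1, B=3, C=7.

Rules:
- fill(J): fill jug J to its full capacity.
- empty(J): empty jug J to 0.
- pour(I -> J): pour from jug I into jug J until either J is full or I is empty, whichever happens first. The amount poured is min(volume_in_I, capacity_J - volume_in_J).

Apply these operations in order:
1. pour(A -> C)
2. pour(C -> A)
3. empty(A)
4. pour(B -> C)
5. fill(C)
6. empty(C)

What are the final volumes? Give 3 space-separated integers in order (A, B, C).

Answer: 0 0 0

Derivation:
Step 1: pour(A -> C) -> (A=0 B=3 C=8)
Step 2: pour(C -> A) -> (A=6 B=3 C=2)
Step 3: empty(A) -> (A=0 B=3 C=2)
Step 4: pour(B -> C) -> (A=0 B=0 C=5)
Step 5: fill(C) -> (A=0 B=0 C=11)
Step 6: empty(C) -> (A=0 B=0 C=0)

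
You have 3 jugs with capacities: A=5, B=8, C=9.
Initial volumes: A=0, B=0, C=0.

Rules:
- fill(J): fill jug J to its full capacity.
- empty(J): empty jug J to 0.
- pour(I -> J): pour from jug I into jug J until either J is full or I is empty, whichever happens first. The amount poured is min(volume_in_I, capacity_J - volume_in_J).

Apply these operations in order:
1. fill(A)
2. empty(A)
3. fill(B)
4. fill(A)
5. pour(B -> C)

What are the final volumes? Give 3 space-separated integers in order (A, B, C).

Answer: 5 0 8

Derivation:
Step 1: fill(A) -> (A=5 B=0 C=0)
Step 2: empty(A) -> (A=0 B=0 C=0)
Step 3: fill(B) -> (A=0 B=8 C=0)
Step 4: fill(A) -> (A=5 B=8 C=0)
Step 5: pour(B -> C) -> (A=5 B=0 C=8)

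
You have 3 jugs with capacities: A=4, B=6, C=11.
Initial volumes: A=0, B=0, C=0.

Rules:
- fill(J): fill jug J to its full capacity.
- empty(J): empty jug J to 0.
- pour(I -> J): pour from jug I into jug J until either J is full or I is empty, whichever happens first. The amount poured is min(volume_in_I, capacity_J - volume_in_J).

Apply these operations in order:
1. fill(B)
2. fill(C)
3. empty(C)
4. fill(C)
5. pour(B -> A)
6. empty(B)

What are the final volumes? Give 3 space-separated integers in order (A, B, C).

Step 1: fill(B) -> (A=0 B=6 C=0)
Step 2: fill(C) -> (A=0 B=6 C=11)
Step 3: empty(C) -> (A=0 B=6 C=0)
Step 4: fill(C) -> (A=0 B=6 C=11)
Step 5: pour(B -> A) -> (A=4 B=2 C=11)
Step 6: empty(B) -> (A=4 B=0 C=11)

Answer: 4 0 11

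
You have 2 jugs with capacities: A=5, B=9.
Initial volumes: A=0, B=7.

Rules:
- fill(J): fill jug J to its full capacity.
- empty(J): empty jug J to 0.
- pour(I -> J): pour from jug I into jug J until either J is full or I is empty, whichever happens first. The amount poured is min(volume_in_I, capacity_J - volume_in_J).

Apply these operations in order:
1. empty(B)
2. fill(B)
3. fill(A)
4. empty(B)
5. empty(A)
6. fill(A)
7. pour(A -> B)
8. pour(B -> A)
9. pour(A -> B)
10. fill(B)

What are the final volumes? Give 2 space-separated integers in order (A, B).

Answer: 0 9

Derivation:
Step 1: empty(B) -> (A=0 B=0)
Step 2: fill(B) -> (A=0 B=9)
Step 3: fill(A) -> (A=5 B=9)
Step 4: empty(B) -> (A=5 B=0)
Step 5: empty(A) -> (A=0 B=0)
Step 6: fill(A) -> (A=5 B=0)
Step 7: pour(A -> B) -> (A=0 B=5)
Step 8: pour(B -> A) -> (A=5 B=0)
Step 9: pour(A -> B) -> (A=0 B=5)
Step 10: fill(B) -> (A=0 B=9)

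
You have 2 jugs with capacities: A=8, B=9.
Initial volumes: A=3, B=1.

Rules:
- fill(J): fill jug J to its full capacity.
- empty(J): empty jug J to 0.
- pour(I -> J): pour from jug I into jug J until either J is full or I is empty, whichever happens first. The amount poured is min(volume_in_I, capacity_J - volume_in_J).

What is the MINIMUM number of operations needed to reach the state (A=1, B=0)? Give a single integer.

BFS from (A=3, B=1). One shortest path:
  1. empty(A) -> (A=0 B=1)
  2. pour(B -> A) -> (A=1 B=0)
Reached target in 2 moves.

Answer: 2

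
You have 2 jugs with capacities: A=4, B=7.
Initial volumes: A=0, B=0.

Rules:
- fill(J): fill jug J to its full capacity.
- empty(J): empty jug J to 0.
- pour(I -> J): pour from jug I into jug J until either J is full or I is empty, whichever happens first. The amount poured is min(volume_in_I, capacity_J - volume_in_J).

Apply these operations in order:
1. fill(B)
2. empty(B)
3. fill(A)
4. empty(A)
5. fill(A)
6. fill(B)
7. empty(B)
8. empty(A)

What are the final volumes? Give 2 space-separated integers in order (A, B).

Answer: 0 0

Derivation:
Step 1: fill(B) -> (A=0 B=7)
Step 2: empty(B) -> (A=0 B=0)
Step 3: fill(A) -> (A=4 B=0)
Step 4: empty(A) -> (A=0 B=0)
Step 5: fill(A) -> (A=4 B=0)
Step 6: fill(B) -> (A=4 B=7)
Step 7: empty(B) -> (A=4 B=0)
Step 8: empty(A) -> (A=0 B=0)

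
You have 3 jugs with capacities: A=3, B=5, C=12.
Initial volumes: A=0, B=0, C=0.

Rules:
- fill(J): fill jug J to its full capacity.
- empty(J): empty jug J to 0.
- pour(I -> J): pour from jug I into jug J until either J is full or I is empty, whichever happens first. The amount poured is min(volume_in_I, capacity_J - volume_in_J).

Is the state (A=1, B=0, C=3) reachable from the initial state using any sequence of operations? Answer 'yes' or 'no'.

BFS from (A=0, B=0, C=0):
  1. fill(A) -> (A=3 B=0 C=0)
  2. pour(A -> B) -> (A=0 B=3 C=0)
  3. fill(A) -> (A=3 B=3 C=0)
  4. pour(A -> C) -> (A=0 B=3 C=3)
  5. fill(A) -> (A=3 B=3 C=3)
  6. pour(A -> B) -> (A=1 B=5 C=3)
  7. empty(B) -> (A=1 B=0 C=3)
Target reached → yes.

Answer: yes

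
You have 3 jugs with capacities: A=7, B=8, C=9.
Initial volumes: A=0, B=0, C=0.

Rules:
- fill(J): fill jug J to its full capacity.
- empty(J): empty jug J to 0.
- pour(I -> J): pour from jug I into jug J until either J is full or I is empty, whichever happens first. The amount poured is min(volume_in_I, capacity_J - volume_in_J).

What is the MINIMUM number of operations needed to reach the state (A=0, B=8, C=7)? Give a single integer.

Answer: 3

Derivation:
BFS from (A=0, B=0, C=0). One shortest path:
  1. fill(A) -> (A=7 B=0 C=0)
  2. fill(B) -> (A=7 B=8 C=0)
  3. pour(A -> C) -> (A=0 B=8 C=7)
Reached target in 3 moves.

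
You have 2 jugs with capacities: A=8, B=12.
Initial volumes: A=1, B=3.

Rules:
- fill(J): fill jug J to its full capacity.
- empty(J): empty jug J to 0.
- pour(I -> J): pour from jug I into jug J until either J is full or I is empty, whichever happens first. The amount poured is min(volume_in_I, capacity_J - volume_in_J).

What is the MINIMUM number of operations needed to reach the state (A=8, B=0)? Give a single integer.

Answer: 2

Derivation:
BFS from (A=1, B=3). One shortest path:
  1. fill(A) -> (A=8 B=3)
  2. empty(B) -> (A=8 B=0)
Reached target in 2 moves.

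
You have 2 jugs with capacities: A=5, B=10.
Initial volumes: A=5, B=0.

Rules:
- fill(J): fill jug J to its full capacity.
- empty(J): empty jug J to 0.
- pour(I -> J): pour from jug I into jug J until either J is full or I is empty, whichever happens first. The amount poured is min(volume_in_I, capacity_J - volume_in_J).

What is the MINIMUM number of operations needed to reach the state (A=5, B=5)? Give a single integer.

Answer: 2

Derivation:
BFS from (A=5, B=0). One shortest path:
  1. pour(A -> B) -> (A=0 B=5)
  2. fill(A) -> (A=5 B=5)
Reached target in 2 moves.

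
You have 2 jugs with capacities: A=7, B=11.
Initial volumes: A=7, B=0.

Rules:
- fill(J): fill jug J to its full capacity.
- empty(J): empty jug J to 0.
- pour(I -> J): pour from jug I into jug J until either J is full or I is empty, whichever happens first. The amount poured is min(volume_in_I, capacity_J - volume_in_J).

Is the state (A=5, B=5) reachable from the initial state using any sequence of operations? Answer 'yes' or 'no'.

BFS explored all 36 reachable states.
Reachable set includes: (0,0), (0,1), (0,2), (0,3), (0,4), (0,5), (0,6), (0,7), (0,8), (0,9), (0,10), (0,11) ...
Target (A=5, B=5) not in reachable set → no.

Answer: no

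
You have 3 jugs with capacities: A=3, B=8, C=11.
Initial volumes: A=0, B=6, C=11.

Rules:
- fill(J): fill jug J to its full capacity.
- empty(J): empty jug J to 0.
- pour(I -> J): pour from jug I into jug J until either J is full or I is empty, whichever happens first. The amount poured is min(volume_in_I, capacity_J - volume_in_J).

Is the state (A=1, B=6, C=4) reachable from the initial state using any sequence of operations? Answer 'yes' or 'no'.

BFS explored all 292 reachable states.
Reachable set includes: (0,0,0), (0,0,1), (0,0,2), (0,0,3), (0,0,4), (0,0,5), (0,0,6), (0,0,7), (0,0,8), (0,0,9), (0,0,10), (0,0,11) ...
Target (A=1, B=6, C=4) not in reachable set → no.

Answer: no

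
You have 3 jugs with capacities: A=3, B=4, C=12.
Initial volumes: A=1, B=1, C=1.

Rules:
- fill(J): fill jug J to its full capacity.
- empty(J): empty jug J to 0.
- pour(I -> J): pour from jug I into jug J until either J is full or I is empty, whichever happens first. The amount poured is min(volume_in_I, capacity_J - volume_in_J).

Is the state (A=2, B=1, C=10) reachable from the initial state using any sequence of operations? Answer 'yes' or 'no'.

BFS explored all 195 reachable states.
Reachable set includes: (0,0,0), (0,0,1), (0,0,2), (0,0,3), (0,0,4), (0,0,5), (0,0,6), (0,0,7), (0,0,8), (0,0,9), (0,0,10), (0,0,11) ...
Target (A=2, B=1, C=10) not in reachable set → no.

Answer: no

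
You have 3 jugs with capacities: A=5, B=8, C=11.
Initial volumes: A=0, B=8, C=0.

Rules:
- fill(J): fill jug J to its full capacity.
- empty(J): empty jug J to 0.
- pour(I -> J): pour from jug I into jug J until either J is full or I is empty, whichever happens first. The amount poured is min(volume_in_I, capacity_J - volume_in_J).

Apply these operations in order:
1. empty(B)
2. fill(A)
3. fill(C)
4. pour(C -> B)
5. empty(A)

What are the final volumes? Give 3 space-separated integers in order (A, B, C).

Step 1: empty(B) -> (A=0 B=0 C=0)
Step 2: fill(A) -> (A=5 B=0 C=0)
Step 3: fill(C) -> (A=5 B=0 C=11)
Step 4: pour(C -> B) -> (A=5 B=8 C=3)
Step 5: empty(A) -> (A=0 B=8 C=3)

Answer: 0 8 3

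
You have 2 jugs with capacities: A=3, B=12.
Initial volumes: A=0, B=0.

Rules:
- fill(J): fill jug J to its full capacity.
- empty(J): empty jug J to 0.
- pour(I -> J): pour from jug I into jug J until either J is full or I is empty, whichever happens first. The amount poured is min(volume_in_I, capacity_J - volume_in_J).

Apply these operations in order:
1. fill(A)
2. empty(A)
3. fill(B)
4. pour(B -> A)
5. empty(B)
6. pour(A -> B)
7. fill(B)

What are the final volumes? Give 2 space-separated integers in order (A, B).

Step 1: fill(A) -> (A=3 B=0)
Step 2: empty(A) -> (A=0 B=0)
Step 3: fill(B) -> (A=0 B=12)
Step 4: pour(B -> A) -> (A=3 B=9)
Step 5: empty(B) -> (A=3 B=0)
Step 6: pour(A -> B) -> (A=0 B=3)
Step 7: fill(B) -> (A=0 B=12)

Answer: 0 12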